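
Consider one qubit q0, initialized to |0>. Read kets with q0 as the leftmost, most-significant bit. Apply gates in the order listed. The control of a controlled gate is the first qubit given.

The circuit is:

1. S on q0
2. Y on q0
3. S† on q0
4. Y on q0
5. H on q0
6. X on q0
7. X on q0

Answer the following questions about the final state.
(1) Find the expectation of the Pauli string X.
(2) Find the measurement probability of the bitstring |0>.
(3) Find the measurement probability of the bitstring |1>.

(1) The observable X averages to 1.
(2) The probability of measuring |0> is 1/2.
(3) A full measurement returns |1> with probability 1/2.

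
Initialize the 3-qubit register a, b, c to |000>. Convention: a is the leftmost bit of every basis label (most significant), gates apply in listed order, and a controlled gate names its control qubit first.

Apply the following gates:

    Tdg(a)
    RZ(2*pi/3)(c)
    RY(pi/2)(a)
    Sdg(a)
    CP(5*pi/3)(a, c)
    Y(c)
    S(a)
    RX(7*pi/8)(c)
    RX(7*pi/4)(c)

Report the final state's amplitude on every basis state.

The final amplitudes are sqrt(2)*sqrt(1/2 - sqrt(2)/4)*exp(-I*pi/3)*cos(7*pi/16)/2 - sqrt(2)*sqrt(sqrt(2)/4 + 1/2)*exp(-I*pi/3)*sin(7*pi/16)/2 on |000>, -sqrt(2)*I*sqrt(1/2 - sqrt(2)/4)*exp(-I*pi/3)*sin(7*pi/16)/2 - sqrt(2)*I*sqrt(sqrt(2)/4 + 1/2)*exp(-I*pi/3)*cos(7*pi/16)/2 on |001>, 0 on |010>, 0 on |011>, sqrt(2)*sqrt(1/2 - sqrt(2)/4)*exp(-I*pi/3)*cos(7*pi/16)/2 - sqrt(2)*sqrt(sqrt(2)/4 + 1/2)*exp(-I*pi/3)*sin(7*pi/16)/2 on |100>, -sqrt(2)*I*sqrt(1/2 - sqrt(2)/4)*exp(-I*pi/3)*sin(7*pi/16)/2 - sqrt(2)*I*sqrt(sqrt(2)/4 + 1/2)*exp(-I*pi/3)*cos(7*pi/16)/2 on |101>, 0 on |110>, 0 on |111>.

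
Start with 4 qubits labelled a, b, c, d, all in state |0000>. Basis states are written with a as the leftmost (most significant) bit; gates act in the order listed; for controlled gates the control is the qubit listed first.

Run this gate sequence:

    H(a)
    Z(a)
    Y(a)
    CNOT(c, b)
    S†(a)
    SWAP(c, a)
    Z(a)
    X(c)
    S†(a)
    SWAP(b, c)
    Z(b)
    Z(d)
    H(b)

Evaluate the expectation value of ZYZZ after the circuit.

The expectation value of ZYZZ is 1.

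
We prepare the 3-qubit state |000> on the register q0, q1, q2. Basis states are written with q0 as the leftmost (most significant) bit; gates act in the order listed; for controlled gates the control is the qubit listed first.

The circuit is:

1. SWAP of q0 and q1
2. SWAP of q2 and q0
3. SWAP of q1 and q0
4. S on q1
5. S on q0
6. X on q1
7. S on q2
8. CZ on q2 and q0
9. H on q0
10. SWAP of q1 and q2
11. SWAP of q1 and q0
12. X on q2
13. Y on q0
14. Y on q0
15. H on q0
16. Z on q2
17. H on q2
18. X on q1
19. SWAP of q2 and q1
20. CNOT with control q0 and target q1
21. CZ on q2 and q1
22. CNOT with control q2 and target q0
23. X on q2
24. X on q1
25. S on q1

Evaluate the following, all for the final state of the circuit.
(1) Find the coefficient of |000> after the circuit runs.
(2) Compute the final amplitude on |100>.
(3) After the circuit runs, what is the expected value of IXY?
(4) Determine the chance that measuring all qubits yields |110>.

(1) The amplitude on |000> is -sqrt(2)/4.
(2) The amplitude on |100> is -sqrt(2)/4.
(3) The expectation value of IXY is -1.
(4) A full measurement returns |110> with probability 1/8.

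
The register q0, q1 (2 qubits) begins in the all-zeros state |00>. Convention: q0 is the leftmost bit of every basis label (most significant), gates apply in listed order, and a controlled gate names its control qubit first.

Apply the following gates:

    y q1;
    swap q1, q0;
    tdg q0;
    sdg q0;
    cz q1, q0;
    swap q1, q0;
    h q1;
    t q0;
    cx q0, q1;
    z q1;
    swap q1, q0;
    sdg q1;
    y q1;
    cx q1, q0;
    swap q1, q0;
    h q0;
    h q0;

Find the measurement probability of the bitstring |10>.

A full measurement returns |10> with probability 1/2. Key observation: the block from step 16 through step 17 cancels to the identity and can be dropped.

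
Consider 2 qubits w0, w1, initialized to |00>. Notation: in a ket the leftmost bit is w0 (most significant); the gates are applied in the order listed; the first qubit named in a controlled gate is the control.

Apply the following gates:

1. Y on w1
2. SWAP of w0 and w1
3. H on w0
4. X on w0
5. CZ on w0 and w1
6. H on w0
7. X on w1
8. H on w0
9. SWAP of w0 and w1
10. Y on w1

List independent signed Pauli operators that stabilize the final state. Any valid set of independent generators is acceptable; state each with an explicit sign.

The stabilizer group can be generated by +IX, -ZI, among other valid generating sets.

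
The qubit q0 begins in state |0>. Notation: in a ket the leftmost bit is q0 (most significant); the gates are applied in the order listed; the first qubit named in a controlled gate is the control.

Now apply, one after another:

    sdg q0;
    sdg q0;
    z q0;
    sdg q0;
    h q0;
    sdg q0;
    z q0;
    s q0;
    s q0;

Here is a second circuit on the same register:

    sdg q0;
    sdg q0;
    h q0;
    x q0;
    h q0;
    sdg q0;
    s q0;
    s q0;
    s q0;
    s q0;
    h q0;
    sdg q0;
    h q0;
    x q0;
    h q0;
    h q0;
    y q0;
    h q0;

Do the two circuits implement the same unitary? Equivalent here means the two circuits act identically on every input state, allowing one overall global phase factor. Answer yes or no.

No — the two circuits implement different unitaries, even allowing a global phase.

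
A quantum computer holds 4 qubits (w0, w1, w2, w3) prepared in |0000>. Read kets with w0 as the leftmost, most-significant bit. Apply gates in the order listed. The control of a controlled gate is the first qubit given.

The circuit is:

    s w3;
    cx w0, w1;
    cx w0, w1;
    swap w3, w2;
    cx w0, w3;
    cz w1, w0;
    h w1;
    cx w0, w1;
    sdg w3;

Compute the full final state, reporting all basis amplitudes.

The resulting statevector has amplitude sqrt(2)/2 on |0000>, sqrt(2)/2 on |0100>, and 0 on every other basis state.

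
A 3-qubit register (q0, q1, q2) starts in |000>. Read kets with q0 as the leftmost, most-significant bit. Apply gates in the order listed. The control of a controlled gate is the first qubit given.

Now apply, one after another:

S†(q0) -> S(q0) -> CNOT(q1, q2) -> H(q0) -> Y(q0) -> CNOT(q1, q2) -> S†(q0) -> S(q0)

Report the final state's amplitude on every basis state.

The final amplitudes are -sqrt(2)*I/2 on |000>, sqrt(2)*I/2 on |100>, and 0 on every other basis state.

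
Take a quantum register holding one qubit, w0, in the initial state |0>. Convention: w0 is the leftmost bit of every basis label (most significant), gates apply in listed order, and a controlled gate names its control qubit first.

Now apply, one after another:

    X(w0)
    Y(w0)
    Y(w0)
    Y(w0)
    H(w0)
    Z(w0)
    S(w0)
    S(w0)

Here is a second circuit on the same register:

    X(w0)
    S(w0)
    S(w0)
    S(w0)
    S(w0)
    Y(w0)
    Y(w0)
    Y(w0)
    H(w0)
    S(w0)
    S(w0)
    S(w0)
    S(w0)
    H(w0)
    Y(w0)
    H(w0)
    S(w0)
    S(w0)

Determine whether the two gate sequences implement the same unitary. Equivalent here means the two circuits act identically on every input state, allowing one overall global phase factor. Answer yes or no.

No, they are not equivalent — no single phase factor reconciles the two unitaries.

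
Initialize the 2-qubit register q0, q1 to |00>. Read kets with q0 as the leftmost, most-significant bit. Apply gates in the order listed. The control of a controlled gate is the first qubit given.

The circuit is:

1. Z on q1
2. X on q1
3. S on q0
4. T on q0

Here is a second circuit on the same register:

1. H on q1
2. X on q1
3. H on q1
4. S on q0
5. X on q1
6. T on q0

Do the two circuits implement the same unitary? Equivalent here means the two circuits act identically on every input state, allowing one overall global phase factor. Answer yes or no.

Yes — the two circuits implement the same unitary up to a global phase.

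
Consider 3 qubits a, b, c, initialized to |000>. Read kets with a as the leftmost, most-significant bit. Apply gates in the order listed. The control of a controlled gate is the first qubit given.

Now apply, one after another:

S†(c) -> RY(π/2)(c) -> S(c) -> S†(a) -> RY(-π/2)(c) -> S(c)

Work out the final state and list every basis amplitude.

The final amplitudes are 1/2 + I/2 on |000>, -1/2 - I/2 on |001>, and 0 on every other basis state.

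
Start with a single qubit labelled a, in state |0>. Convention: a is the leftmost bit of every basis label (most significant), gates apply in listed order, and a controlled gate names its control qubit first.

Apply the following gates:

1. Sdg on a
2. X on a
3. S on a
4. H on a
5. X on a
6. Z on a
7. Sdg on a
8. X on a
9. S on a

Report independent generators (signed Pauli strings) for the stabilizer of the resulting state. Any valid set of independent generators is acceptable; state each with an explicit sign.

The final state is stabilized by the group generated by -X; other independent generating sets are equally valid.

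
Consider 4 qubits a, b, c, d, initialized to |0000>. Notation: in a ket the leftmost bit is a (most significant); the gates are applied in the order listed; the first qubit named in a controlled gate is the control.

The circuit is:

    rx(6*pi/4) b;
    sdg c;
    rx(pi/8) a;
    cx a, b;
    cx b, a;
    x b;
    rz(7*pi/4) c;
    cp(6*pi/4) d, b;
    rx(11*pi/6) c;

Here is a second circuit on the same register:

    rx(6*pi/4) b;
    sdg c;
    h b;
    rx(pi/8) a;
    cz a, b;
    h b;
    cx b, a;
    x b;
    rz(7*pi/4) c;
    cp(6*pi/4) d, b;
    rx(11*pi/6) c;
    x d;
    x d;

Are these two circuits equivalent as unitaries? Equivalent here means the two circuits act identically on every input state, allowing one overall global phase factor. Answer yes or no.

Yes: on every input state the two circuits agree up to one overall phase factor.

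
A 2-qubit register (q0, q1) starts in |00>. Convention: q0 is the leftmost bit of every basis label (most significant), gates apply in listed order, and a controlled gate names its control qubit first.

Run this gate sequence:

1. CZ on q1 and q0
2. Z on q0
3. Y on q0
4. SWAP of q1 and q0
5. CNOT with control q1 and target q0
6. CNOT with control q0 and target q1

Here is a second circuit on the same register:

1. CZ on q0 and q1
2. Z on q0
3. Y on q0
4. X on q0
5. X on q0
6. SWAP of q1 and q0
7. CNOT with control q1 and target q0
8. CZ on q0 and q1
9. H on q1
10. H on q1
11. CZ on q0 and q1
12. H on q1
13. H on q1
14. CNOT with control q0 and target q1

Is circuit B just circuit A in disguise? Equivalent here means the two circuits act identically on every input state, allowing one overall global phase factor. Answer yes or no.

Yes, they are equivalent — the unitaries differ by at most a global phase.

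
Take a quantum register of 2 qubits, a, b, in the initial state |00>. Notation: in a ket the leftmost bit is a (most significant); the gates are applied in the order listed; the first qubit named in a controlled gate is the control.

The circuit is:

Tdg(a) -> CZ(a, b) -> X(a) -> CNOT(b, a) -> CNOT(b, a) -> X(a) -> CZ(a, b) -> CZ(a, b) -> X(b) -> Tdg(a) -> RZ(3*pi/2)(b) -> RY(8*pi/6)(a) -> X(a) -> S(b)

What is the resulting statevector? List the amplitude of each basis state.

After the circuit, the state carries amplitude 0 on |00>, -sqrt(3)*exp(I*pi/4)/2 on |01>, 0 on |10>, exp(I*pi/4)/2 on |11>. Key observation: the block from step 2 through step 7 cancels to the identity and can be dropped.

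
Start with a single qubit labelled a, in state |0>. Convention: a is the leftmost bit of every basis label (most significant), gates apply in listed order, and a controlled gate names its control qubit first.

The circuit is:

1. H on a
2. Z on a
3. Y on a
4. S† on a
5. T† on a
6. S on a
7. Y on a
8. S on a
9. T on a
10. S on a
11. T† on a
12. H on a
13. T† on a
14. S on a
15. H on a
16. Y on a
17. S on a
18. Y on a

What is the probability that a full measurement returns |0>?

The probability of measuring |0> is 3/4.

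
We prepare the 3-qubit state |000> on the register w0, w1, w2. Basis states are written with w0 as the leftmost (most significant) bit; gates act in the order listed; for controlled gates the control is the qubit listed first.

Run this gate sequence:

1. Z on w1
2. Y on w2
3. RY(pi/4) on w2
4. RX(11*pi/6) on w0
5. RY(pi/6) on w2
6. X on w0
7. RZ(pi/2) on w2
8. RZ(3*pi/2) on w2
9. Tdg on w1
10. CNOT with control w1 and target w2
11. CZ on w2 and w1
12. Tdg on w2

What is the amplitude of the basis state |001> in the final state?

The amplitude on |001> is (-sqrt(2 - sqrt(2))/4 + sqrt(6 - 3*sqrt(2))/8 + sqrt(sqrt(2) + 2)/8)*exp(3*I*pi/4).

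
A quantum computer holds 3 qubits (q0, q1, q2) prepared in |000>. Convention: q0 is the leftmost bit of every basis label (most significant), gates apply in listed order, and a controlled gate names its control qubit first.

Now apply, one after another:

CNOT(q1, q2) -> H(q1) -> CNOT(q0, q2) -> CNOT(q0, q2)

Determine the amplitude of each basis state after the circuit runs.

After the circuit, the state carries amplitude sqrt(2)/2 on |000>, sqrt(2)/2 on |010>, and 0 on every other basis state. Key observation: gates 3-4 undo each other exactly, leaving only the rest of the circuit to track.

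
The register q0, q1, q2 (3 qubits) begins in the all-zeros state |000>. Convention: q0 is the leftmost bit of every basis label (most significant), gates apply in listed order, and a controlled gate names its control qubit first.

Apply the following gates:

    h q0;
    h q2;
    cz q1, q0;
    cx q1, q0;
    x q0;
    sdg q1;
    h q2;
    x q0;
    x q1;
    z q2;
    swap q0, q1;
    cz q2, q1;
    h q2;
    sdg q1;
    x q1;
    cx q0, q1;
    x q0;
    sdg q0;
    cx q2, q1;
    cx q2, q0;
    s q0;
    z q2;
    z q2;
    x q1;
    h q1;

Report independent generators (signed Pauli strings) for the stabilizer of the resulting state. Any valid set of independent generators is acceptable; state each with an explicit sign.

One valid set of independent stabilizer generators is +XZY, -IYZ, +ZIZ (any independent generating set of the same group is equally correct).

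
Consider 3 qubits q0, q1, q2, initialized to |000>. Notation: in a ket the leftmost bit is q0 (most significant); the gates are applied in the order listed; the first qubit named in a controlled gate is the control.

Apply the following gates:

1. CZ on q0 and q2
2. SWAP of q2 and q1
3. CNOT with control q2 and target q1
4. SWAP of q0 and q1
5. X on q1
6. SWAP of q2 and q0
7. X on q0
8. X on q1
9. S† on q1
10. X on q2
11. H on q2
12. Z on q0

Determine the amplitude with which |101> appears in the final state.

|101> carries amplitude sqrt(2)/2 in the final state.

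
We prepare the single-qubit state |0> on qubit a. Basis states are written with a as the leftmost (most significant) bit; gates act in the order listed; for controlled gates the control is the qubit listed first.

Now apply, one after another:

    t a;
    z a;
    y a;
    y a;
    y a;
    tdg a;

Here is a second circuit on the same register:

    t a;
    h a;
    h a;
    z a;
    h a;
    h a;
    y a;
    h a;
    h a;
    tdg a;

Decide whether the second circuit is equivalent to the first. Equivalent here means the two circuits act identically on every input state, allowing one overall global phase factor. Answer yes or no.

Yes — the two circuits implement the same unitary up to a global phase.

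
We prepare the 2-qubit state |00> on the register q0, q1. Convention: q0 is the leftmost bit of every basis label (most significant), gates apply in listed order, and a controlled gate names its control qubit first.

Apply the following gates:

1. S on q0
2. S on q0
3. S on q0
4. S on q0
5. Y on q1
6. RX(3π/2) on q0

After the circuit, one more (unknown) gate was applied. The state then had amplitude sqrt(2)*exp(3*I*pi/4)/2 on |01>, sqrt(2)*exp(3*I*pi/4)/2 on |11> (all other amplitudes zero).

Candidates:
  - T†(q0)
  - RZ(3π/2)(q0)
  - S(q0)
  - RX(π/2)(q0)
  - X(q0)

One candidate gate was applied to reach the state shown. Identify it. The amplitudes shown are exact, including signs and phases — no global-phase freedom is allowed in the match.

The unique candidate consistent with the amplitudes is RZ(3π/2)(q0). Key observation: steps 1-4 multiply out to the identity, so the circuit reduces to the remaining gates.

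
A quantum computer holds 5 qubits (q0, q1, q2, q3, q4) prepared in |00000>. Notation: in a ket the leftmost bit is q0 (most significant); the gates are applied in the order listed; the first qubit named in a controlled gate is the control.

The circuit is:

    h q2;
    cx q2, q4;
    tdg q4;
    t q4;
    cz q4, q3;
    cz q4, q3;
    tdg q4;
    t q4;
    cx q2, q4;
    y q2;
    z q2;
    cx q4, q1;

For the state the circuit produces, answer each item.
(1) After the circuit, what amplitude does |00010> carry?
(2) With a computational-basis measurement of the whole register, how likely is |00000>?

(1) |00010> carries amplitude 0 in the final state. Key observation: the block from step 2 through step 9 cancels to the identity and can be dropped.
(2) A full measurement returns |00000> with probability 1/2.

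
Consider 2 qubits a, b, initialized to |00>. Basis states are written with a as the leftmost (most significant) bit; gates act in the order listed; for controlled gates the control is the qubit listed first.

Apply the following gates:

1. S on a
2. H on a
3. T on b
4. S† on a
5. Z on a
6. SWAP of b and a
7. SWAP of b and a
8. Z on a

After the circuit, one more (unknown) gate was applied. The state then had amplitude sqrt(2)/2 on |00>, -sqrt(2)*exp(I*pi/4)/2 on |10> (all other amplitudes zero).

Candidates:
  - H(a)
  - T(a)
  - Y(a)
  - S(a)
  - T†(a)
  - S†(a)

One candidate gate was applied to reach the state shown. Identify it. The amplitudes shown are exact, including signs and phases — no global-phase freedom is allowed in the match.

The unique candidate consistent with the amplitudes is T†(a).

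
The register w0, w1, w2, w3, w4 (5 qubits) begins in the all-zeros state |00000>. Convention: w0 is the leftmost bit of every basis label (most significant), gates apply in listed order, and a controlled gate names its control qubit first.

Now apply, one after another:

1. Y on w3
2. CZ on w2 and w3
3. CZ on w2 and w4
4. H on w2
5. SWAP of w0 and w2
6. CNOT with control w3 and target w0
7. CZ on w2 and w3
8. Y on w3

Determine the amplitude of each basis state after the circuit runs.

After the circuit, the state carries amplitude sqrt(2)/2 on |00000>, sqrt(2)/2 on |10000>, and 0 on every other basis state.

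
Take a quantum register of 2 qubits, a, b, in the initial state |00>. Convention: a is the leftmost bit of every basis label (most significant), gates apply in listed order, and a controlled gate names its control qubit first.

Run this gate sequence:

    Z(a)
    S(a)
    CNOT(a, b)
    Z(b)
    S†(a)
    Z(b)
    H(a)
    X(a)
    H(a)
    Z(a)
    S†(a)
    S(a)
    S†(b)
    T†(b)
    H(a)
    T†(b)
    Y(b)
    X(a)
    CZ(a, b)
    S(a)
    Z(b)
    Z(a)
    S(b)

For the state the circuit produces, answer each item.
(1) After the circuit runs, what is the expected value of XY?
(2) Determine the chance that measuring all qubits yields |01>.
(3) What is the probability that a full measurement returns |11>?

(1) The observable XY averages to 0.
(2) The probability of measuring |01> is 1/2.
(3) A full measurement returns |11> with probability 1/2.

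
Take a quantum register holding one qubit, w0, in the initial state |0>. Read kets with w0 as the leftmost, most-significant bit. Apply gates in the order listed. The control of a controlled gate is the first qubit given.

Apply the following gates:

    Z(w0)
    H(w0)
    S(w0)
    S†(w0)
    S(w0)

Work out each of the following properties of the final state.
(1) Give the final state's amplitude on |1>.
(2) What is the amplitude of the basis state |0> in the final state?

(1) |1> carries amplitude sqrt(2)*I/2 in the final state.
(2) |0> carries amplitude sqrt(2)/2 in the final state.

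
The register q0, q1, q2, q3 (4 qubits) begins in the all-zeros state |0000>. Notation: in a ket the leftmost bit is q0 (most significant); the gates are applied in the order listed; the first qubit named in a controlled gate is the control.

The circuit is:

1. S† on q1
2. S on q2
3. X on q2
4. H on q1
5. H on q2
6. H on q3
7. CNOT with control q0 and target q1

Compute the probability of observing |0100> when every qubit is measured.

The probability of measuring |0100> is 1/8.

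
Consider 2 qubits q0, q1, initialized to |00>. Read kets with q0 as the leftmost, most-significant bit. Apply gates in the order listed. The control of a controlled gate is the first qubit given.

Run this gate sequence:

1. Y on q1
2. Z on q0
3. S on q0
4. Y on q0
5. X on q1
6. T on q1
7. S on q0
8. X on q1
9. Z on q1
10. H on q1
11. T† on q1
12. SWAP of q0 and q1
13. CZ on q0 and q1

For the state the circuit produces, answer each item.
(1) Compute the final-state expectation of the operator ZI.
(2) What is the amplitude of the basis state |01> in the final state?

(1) The observable ZI averages to 0.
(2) The final state's coefficient on |01> equals sqrt(2)*I/2.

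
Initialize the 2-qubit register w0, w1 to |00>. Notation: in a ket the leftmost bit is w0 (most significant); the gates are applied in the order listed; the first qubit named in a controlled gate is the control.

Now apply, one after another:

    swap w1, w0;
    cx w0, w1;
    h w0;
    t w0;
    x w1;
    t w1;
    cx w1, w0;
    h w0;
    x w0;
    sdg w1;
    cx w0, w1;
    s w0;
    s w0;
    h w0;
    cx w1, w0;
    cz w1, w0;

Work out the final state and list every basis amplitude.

After the circuit, the state carries amplitude sqrt(2)*(-1 + exp(3*I*pi/4))/4 on |00>, sqrt(2)*(1 + exp(3*I*pi/4))/4 on |01>, sqrt(2)*(1 - exp(3*I*pi/4))/4 on |10>, sqrt(2)*(-1 - exp(3*I*pi/4))/4 on |11>.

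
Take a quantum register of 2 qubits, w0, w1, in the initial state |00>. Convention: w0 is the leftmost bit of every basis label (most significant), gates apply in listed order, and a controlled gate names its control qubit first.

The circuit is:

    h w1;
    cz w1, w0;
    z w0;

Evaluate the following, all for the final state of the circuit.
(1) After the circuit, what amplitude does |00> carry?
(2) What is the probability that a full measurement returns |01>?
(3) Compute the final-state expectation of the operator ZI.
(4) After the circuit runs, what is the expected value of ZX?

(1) |00> carries amplitude sqrt(2)/2 in the final state.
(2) The probability of measuring |01> is 1/2.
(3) In the final state, ZI has expectation 1.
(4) In the final state, ZX has expectation 1.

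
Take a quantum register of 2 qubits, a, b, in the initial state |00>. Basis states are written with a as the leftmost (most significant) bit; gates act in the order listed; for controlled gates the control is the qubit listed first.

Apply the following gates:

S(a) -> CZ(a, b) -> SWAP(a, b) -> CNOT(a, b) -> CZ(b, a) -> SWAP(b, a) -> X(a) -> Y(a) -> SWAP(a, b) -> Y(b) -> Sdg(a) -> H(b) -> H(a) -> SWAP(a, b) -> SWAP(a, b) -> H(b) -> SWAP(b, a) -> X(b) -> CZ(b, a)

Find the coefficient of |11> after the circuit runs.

The amplitude on |11> is -sqrt(2)/2. Key observation: steps 14-15 multiply out to the identity, so the circuit reduces to the remaining gates.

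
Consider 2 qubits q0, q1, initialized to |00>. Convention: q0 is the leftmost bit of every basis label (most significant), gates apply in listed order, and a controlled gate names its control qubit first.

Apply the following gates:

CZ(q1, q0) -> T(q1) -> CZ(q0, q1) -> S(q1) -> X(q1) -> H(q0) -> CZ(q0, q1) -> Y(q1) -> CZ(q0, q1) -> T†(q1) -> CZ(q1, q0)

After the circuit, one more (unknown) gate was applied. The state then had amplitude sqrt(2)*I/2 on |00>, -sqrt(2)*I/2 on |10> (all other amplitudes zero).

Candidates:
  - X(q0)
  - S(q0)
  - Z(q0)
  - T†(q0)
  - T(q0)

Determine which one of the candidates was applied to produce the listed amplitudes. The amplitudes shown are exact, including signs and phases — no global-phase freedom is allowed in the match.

The applied gate was X(q0).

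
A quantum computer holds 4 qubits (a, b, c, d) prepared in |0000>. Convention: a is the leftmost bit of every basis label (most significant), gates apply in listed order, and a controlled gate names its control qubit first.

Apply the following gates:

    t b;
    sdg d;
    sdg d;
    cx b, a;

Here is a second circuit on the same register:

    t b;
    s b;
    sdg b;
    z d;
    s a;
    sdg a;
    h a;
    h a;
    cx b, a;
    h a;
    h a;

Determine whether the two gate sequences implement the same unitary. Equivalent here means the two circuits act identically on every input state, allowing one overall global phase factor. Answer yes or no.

Yes: on every input state the two circuits agree up to one overall phase factor.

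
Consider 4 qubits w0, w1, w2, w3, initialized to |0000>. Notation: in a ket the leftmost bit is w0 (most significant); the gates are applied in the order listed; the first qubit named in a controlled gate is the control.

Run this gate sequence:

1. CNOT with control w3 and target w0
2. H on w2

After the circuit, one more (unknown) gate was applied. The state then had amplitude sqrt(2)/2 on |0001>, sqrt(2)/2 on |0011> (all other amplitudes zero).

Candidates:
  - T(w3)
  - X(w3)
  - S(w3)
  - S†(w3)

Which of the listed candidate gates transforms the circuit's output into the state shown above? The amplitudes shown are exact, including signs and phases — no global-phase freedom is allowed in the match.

It was X(w3) that produced the state shown.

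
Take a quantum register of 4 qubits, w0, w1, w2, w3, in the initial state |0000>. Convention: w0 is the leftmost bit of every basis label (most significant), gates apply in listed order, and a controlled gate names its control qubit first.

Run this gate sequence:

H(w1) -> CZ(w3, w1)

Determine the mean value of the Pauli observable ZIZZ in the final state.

In the final state, ZIZZ has expectation 1.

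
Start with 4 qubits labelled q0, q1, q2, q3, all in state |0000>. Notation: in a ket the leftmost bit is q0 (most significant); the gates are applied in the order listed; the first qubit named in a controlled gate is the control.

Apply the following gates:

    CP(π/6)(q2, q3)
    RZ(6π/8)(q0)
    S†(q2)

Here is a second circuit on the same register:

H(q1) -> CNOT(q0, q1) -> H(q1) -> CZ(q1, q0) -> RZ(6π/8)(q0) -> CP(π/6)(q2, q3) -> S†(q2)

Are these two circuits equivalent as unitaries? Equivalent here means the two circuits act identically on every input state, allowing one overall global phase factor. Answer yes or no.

Yes — the two circuits implement the same unitary up to a global phase.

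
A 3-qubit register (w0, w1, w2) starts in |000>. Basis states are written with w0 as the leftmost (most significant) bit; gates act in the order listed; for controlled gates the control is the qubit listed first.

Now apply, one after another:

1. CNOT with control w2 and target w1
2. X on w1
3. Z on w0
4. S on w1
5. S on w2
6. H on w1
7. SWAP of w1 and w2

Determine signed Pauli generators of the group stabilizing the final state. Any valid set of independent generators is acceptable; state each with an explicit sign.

The stabilizer group can be generated by -IIX, +ZII, +IZI, among other valid generating sets.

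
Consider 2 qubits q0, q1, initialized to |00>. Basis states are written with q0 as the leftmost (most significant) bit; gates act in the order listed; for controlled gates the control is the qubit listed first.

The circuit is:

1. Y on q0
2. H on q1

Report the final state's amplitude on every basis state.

The resulting statevector has amplitude 0 on |00>, 0 on |01>, sqrt(2)*I/2 on |10>, sqrt(2)*I/2 on |11>.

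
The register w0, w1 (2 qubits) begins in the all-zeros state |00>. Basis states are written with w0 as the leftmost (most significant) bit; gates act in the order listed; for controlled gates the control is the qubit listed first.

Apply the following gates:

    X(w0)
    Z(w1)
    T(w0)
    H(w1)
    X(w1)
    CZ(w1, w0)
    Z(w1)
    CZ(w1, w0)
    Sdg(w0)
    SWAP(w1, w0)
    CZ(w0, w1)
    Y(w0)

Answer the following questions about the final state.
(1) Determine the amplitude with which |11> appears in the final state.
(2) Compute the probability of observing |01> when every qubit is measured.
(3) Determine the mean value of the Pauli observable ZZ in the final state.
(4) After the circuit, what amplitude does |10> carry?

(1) The final state's coefficient on |11> equals sqrt(2)*exp(I*pi/4)/2.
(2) A full measurement returns |01> with probability 1/2.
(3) In the final state, ZZ has expectation 0.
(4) The amplitude on |10> is 0.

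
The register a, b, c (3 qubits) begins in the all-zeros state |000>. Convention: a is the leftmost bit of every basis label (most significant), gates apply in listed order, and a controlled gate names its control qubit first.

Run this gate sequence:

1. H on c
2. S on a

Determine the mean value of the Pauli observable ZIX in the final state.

The expectation value of ZIX is 1.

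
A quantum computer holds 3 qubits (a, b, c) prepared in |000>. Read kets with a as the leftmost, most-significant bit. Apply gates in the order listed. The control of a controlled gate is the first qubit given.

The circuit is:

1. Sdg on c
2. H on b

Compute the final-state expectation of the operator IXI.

The expectation value of IXI is 1.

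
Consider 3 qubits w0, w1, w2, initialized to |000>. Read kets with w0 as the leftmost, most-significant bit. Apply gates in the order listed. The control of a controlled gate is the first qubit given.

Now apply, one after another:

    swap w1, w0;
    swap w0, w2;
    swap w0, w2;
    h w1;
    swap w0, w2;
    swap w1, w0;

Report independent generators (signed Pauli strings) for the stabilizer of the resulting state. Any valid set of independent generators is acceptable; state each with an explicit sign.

The final state is stabilized by the group generated by +XII, +IZI, +IIZ; other independent generating sets are equally valid.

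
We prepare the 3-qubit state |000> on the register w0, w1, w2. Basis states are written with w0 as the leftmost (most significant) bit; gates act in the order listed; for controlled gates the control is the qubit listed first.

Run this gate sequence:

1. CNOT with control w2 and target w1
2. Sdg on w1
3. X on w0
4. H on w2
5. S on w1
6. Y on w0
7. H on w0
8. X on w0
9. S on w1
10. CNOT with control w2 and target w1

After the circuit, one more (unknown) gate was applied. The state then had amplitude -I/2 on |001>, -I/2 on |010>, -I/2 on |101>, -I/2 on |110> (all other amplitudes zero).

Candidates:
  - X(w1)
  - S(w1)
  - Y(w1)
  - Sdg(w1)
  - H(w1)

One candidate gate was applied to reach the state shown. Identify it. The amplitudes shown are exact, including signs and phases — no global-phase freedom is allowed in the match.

The unique candidate consistent with the amplitudes is X(w1).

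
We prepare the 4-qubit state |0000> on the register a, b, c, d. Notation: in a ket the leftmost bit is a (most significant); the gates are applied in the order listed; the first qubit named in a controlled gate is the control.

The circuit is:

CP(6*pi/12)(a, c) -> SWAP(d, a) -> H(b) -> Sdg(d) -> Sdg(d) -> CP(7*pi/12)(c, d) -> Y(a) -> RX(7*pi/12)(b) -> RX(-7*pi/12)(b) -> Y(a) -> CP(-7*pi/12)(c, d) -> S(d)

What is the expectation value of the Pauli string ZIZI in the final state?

In the final state, ZIZI has expectation 1. Key observation: the block from step 5 through step 12 cancels to the identity and can be dropped.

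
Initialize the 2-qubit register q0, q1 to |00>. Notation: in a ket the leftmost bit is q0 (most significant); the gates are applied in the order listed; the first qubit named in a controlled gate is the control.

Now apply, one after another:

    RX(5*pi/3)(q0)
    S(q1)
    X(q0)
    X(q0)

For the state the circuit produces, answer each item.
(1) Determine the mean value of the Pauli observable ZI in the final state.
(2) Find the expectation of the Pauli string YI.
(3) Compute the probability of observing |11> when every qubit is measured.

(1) In the final state, ZI has expectation 1/2. Key observation: steps 3-4 multiply out to the identity, so the circuit reduces to the remaining gates.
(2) In the final state, YI has expectation sqrt(3)/2.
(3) A full measurement returns |11> with probability 0.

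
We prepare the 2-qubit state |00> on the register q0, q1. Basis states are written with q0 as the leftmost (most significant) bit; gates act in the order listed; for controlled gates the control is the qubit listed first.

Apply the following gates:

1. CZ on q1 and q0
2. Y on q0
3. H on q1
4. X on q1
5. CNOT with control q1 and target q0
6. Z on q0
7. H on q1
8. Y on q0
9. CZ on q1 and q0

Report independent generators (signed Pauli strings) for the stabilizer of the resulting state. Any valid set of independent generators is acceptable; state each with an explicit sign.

One valid set of independent stabilizer generators is +XI, +IX (any independent generating set of the same group is equally correct).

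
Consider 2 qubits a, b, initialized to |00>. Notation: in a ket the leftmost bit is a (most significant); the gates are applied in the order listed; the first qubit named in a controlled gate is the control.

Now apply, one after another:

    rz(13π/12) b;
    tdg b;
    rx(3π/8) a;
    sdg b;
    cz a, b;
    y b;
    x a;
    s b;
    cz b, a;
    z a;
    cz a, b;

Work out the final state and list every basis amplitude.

The final amplitudes are 0 on |00>, -exp(23*I*pi/24)*sin(3*pi/16) on |01>, 0 on |10>, -exp(11*I*pi/24)*cos(3*pi/16) on |11>.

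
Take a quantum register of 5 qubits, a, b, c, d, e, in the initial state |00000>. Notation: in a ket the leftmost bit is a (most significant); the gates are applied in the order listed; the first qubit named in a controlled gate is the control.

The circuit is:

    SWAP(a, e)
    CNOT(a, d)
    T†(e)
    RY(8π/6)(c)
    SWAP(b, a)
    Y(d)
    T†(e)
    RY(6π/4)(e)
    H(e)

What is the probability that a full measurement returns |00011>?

A full measurement returns |00011> with probability 1/4.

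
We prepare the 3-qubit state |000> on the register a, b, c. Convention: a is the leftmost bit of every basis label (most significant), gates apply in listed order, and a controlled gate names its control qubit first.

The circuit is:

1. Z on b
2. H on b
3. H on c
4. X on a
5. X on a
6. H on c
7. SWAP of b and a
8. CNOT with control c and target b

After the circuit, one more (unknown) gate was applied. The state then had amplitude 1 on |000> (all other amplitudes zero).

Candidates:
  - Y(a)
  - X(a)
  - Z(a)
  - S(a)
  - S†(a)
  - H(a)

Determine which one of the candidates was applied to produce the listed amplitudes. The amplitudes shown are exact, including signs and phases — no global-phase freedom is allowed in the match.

The unique candidate consistent with the amplitudes is H(a). Key observation: steps 3-6 multiply out to the identity, so the circuit reduces to the remaining gates.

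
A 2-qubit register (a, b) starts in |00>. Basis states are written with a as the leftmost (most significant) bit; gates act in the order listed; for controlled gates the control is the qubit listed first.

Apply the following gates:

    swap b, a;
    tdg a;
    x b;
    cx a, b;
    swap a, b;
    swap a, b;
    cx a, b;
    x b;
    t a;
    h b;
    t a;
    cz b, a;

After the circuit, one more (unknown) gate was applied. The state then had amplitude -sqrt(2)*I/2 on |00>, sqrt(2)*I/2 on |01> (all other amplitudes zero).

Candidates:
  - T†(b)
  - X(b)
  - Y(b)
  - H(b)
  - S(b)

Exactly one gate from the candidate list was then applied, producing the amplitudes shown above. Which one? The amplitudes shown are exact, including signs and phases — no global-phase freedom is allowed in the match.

The unique candidate consistent with the amplitudes is Y(b). Key observation: steps 2-9 multiply out to the identity, so the circuit reduces to the remaining gates.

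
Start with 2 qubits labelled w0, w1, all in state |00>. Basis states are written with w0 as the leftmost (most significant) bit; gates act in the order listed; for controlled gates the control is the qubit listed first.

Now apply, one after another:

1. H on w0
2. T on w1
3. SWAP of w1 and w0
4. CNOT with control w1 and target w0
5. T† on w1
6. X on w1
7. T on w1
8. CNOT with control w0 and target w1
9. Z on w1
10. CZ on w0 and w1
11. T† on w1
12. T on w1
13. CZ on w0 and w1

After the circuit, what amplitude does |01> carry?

The final state's coefficient on |01> equals -sqrt(2)*exp(I*pi/4)/2. Key observation: steps 10-13 multiply out to the identity, so the circuit reduces to the remaining gates.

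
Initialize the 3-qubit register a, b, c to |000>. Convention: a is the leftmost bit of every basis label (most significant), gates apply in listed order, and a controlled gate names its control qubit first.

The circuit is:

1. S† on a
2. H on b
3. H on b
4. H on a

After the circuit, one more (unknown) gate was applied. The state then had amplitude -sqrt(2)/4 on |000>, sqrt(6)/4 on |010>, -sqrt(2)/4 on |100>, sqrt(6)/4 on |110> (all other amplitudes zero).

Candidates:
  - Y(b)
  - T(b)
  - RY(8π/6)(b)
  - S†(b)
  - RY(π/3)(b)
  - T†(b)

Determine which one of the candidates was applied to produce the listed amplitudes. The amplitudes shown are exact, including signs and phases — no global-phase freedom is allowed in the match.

The applied gate was RY(8π/6)(b). Key observation: the block from step 2 through step 3 cancels to the identity and can be dropped.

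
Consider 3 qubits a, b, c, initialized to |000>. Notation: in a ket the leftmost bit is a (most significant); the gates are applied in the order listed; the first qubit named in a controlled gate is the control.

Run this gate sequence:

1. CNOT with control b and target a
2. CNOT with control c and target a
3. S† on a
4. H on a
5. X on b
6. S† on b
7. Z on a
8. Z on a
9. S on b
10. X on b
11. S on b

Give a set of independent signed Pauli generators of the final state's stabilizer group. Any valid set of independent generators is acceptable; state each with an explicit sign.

The stabilizer group can be generated by +XII, +IZI, +IIZ, among other valid generating sets. Key observation: gates 5-10 undo each other exactly, leaving only the rest of the circuit to track.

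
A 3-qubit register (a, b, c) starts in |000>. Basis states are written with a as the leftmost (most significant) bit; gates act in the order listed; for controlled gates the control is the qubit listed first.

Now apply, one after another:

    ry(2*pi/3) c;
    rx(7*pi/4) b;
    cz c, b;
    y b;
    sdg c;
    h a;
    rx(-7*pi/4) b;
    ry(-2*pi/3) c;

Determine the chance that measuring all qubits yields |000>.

Outcome |000> occurs with probability 1/64.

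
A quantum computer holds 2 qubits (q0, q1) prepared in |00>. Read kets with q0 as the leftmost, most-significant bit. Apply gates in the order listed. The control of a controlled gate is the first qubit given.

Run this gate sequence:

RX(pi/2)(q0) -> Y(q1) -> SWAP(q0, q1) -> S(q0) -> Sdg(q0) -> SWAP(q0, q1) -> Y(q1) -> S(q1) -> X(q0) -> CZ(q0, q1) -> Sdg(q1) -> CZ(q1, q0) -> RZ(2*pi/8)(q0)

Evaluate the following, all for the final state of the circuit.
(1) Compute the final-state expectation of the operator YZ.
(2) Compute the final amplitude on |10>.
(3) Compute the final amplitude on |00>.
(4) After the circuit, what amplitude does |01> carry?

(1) The observable YZ averages to sqrt(2)/2.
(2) |10> carries amplitude sqrt(2)*exp(I*pi/8)/2 in the final state.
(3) The final state's coefficient on |00> equals -sqrt(2)*exp(3*I*pi/8)/2.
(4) The final state's coefficient on |01> equals 0.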